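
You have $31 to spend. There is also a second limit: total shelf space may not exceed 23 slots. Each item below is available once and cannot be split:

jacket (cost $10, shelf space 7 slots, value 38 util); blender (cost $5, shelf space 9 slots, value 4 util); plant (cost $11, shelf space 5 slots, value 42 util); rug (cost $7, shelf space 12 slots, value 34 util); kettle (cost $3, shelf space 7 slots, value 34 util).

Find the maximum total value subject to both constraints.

Feasible sets respecting both limits:
- jacket+plant+kettle: cost 24, shelf space 19, value 114
- jacket+blender+plant: cost 26, shelf space 21, value 84
- jacket+plant: cost 21, shelf space 12, value 80
- blender+plant+kettle: cost 19, shelf space 21, value 80
Best: 114 util.

114 util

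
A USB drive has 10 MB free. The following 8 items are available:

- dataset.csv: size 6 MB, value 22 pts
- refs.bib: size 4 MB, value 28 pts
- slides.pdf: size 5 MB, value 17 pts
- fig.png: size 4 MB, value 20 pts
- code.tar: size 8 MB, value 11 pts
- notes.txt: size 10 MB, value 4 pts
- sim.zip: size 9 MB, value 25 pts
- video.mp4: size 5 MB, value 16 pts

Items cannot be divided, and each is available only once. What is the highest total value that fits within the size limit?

50 pts

Check high-value combinations within 10 MB:
- dataset.csv+refs.bib: size 6+4=10, value 22+28=50
- refs.bib+fig.png: size 4+4=8, value 28+20=48
- refs.bib+slides.pdf: size 4+5=9, value 28+17=45
- refs.bib+video.mp4: size 4+5=9, value 28+16=44
- dataset.csv+fig.png: size 6+4=10, value 22+20=42
Best: 50 pts.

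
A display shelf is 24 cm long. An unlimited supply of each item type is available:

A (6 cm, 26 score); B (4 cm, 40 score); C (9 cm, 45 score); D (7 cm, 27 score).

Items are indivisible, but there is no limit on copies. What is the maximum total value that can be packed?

240 score

Best value-per-unit is B at 40/4, and filling with it alone uses length 6×4=24. No mix of the others beats 6×40 = 240.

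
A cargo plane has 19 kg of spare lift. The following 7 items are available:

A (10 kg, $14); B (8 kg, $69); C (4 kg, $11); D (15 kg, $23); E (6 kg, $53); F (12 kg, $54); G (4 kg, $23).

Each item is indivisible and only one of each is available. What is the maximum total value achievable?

$145

This is a 0/1 knapsack; check combinations near the capacity.
- B+E+G: weight 8+6+4=18, value 69+53+23=145
- B+C+E: weight 8+4+6=18, value 69+11+53=133
- B+E: weight 8+6=14, value 69+53=122
Best: $145.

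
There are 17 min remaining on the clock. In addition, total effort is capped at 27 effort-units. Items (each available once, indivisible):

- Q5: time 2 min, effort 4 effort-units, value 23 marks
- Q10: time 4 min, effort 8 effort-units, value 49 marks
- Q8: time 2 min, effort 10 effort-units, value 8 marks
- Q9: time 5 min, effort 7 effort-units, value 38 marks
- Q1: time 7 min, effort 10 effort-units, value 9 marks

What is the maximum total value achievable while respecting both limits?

Feasible sets respecting both limits:
- Q5+Q10+Q9: time 11, effort 19, value 110
- Q10+Q9+Q1: time 16, effort 25, value 96
- Q10+Q8+Q9: time 11, effort 25, value 95
- Q10+Q9: time 9, effort 15, value 87
Best: 110 marks.

110 marks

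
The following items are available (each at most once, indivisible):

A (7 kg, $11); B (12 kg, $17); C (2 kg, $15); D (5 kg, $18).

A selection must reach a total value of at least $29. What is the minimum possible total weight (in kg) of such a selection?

7

Subsets with value ≥ 29, sorted by total weight:
- C+D: weight 7, value 33
- A+D: weight 12, value 29
Minimum weight: 7 kg.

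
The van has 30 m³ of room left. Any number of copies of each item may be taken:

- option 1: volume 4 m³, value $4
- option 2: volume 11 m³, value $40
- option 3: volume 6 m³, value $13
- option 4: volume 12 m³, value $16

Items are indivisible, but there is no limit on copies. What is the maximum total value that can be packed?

$93

Best value-per-unit is option 2 at 40/11; filling with it alone gives 2×40 = 80.
Optimal mix: 2×option 2 + 1×option 3 → volume 28, value 93.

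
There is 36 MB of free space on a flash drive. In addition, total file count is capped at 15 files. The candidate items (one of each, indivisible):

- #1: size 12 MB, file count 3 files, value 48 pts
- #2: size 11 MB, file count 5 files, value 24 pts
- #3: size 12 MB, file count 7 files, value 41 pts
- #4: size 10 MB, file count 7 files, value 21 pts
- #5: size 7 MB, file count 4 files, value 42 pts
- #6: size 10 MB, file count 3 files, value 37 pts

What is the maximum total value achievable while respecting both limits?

Feasible sets respecting both limits:
- #1+#3+#5: size 31, file count 14, value 131
- #1+#5+#6: size 29, file count 10, value 127
- #1+#3+#6: size 34, file count 13, value 126
- #3+#5+#6: size 29, file count 14, value 120
Best: 131 pts.

131 pts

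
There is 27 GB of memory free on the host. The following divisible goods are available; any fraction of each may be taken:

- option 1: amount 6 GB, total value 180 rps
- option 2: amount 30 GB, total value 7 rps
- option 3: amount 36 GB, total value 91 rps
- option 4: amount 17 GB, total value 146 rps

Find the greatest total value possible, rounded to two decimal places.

Take in order of value per unit:
- option 1 (180/6 per unit): all 6 → value 180, running total 180.00
- option 4 (146/17 per unit): all 17 → value 146, running total 326.00
- option 3 (91/36 per unit): 4 of 36 → value 4×91/36 = 10.1111, running total 336.11
Total 336.11.

336.11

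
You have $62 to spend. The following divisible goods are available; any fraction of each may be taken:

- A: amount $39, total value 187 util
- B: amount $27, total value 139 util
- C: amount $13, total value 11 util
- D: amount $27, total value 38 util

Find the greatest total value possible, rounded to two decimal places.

306.82

Take in order of value per unit:
- B (139/27 per unit): all 27 → value 139, running total 139.00
- A (187/39 per unit): 35 of 39 → value 35×187/39 = 167.8205, running total 306.82
Total 306.82.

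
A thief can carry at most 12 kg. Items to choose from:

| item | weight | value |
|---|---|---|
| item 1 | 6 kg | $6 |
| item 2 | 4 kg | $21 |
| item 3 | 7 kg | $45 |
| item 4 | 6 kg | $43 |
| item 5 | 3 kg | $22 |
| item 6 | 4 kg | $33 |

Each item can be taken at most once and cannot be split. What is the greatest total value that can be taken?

Check high-value combinations within 12 kg:
- item 3+item 6: weight 7+4=11, value 45+33=78
- item 4+item 6: weight 6+4=10, value 43+33=76
- item 2+item 5+item 6: weight 4+3+4=11, value 21+22+33=76
- item 3+item 5: weight 7+3=10, value 45+22=67
Best: $78.

$78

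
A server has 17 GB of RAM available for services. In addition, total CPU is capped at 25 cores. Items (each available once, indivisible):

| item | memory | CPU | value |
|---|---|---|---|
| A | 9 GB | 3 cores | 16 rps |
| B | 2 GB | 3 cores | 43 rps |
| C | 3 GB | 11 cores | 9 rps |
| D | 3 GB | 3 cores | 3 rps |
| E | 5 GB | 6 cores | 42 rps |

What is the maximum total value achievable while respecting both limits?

Feasible sets respecting both limits:
- A+B+E: memory 16, CPU 12, value 101
- B+C+D+E: memory 13, CPU 23, value 97
- B+C+E: memory 10, CPU 20, value 94
Best: 101 rps.

101 rps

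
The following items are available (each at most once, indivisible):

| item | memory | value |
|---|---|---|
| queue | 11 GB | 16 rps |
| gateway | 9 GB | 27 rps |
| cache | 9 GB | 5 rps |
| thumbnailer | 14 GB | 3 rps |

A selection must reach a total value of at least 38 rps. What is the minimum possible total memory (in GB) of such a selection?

20

Subsets with value ≥ 38, sorted by total memory:
- queue+gateway: memory 20, value 43
- queue+gateway+cache: memory 29, value 48
- queue+gateway+thumbnailer: memory 34, value 46
Minimum memory: 20 GB.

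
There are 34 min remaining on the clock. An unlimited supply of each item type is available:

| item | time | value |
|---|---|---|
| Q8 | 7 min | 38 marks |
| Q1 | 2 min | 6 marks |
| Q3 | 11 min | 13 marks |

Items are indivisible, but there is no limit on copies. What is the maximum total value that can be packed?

170 marks

Best value-per-unit is Q8 at 38/7; filling with it alone gives 4×38 = 152.
Optimal mix: 4×Q8 + 3×Q1 → time 34, value 170.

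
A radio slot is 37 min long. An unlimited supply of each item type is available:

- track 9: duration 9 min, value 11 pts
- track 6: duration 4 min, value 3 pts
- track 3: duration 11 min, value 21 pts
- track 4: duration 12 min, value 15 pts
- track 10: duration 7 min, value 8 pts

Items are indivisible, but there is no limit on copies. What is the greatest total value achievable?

Best value-per-unit is track 3 at 21/11; filling with it alone gives 3×21 = 63.
Optimal mix: 1×track 6 + 3×track 3 → duration 37, value 66.

66 pts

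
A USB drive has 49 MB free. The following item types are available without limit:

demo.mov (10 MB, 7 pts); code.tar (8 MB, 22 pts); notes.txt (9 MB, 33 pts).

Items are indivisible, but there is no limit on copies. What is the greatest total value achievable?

165 pts

Best value-per-unit is notes.txt at 33/9, and filling with it alone uses size 5×9=45. No mix of the others beats 5×33 = 165.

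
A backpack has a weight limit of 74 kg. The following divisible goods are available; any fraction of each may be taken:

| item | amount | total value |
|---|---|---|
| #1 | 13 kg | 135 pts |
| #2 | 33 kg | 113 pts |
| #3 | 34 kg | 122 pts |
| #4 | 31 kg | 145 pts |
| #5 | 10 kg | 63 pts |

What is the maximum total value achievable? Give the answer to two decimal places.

414.76

Take in order of value per unit:
- #1 (135/13 per unit): all 13 → value 135, running total 135.00
- #5 (63/10 per unit): all 10 → value 63, running total 198.00
- #4 (145/31 per unit): all 31 → value 145, running total 343.00
- #3 (122/34 per unit): 20 of 34 → value 20×122/34 = 71.7647, running total 414.76
Total 414.76.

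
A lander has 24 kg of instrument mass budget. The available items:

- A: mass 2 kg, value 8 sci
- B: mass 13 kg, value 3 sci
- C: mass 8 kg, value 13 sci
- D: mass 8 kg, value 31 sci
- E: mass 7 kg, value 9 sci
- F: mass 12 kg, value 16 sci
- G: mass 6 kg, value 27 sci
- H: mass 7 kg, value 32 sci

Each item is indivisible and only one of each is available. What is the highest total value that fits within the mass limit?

This is a 0/1 knapsack; check combinations near the capacity.
- A+D+G+H: mass 2+8+6+7=23, value 8+31+27+32=98
- D+G+H: mass 8+6+7=21, value 31+27+32=90
- A+C+G+H: mass 2+8+6+7=23, value 8+13+27+32=80
Best: 98 sci.

98 sci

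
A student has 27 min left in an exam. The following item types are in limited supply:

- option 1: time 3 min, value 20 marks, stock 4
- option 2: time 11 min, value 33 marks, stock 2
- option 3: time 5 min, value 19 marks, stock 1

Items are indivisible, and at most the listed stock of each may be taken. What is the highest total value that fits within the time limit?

Top feasible selections:
- 4×option 1 + 1×option 2: time 23, value 113
- 3×option 1 + 1×option 2 + 1×option 3: time 25, value 112
- 4×option 1 + 1×option 3: time 17, value 99
- 3×option 1 + 1×option 2: time 20, value 93
Best: 113 marks.

113 marks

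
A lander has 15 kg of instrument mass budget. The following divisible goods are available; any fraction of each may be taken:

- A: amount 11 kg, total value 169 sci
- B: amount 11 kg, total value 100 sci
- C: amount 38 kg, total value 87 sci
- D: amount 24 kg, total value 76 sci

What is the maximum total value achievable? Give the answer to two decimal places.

Take in order of value per unit:
- A (169/11 per unit): all 11 → value 169, running total 169.00
- B (100/11 per unit): 4 of 11 → value 4×100/11 = 36.3636, running total 205.36
Total 205.36.

205.36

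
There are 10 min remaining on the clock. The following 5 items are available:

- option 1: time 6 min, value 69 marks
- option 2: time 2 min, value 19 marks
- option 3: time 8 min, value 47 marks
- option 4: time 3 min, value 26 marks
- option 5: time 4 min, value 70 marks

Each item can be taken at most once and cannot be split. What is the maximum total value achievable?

Check high-value combinations within 10 min:
- option 1+option 5: time 6+4=10, value 69+70=139
- option 2+option 4+option 5: time 2+3+4=9, value 19+26+70=115
- option 4+option 5: time 3+4=7, value 26+70=96
Best: 139 marks.

139 marks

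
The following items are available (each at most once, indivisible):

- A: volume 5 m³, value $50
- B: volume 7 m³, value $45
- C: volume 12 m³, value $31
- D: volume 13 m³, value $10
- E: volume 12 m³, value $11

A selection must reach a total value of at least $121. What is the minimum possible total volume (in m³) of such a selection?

24

Subsets with value ≥ 121, sorted by total volume:
- A+B+C: volume 24, value 126
- A+B+C+E: volume 36, value 137
- A+B+C+D: volume 37, value 136
Minimum volume: 24 m³.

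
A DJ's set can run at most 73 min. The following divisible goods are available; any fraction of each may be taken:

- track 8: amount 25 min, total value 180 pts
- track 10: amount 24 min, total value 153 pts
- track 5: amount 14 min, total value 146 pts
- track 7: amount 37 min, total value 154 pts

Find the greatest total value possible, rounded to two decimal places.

520.62

Take in order of value per unit:
- track 5 (146/14 per unit): all 14 → value 146, running total 146.00
- track 8 (180/25 per unit): all 25 → value 180, running total 326.00
- track 10 (153/24 per unit): all 24 → value 153, running total 479.00
- track 7 (154/37 per unit): 10 of 37 → value 10×154/37 = 41.6216, running total 520.62
Total 520.62.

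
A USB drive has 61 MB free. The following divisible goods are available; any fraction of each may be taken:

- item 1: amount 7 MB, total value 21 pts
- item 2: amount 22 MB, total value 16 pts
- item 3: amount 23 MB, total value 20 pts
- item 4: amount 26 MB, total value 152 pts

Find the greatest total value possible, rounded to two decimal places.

196.64

Take in order of value per unit:
- item 4 (152/26 per unit): all 26 → value 152, running total 152.00
- item 1 (21/7 per unit): all 7 → value 21, running total 173.00
- item 3 (20/23 per unit): all 23 → value 20, running total 193.00
- item 2 (16/22 per unit): 5 of 22 → value 5×16/22 = 3.6364, running total 196.64
Total 196.64.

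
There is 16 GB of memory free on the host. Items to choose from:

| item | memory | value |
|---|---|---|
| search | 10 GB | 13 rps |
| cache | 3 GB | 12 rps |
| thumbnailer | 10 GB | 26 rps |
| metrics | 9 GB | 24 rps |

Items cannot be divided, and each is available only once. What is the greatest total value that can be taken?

This is a 0/1 knapsack; check combinations near the capacity.
- cache+thumbnailer: memory 3+10=13, value 12+26=38
- cache+metrics: memory 3+9=12, value 12+24=36
- thumbnailer: memory 10, value 26
- search+cache: memory 10+3=13, value 13+12=25
Best: 38 rps.

38 rps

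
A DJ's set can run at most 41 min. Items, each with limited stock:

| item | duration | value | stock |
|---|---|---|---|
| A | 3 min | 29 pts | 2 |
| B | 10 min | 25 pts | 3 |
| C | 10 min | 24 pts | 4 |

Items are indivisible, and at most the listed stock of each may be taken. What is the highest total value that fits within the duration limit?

133 pts

Best selections within duration 41 and stock limits:
- 2×A + 3×B: duration 36, value 133
- 2×A + 2×B + 1×C: duration 36, value 132
- 2×A + 1×B + 2×C: duration 36, value 131
- 2×A + 3×C: duration 36, value 130
Best: 133 pts.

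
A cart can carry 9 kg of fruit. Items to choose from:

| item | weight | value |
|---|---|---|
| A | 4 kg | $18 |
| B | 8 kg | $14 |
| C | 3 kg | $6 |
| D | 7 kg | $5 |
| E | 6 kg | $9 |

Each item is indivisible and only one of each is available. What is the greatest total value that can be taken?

Check high-value combinations within 9 kg:
- A+C: weight 4+3=7, value 18+6=24
- A: weight 4, value 18
- C+E: weight 3+6=9, value 6+9=15
- B: weight 8, value 14
- E: weight 6, value 9
Best: $24.

$24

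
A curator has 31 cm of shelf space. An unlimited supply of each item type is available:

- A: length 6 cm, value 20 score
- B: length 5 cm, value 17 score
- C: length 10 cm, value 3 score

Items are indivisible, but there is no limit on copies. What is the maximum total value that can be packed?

105 score

Best value-per-unit is B at 17/5; filling with it alone gives 6×17 = 102.
Optimal mix: 1×A + 5×B → length 31, value 105.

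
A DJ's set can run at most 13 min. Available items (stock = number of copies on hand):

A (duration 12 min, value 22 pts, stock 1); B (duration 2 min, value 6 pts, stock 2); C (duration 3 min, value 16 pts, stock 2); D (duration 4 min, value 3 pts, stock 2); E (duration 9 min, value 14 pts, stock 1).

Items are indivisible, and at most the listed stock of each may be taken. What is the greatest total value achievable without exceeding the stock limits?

Top feasible selections:
- 2×B + 2×C: duration 10, value 44
- 1×B + 2×C + 1×D: duration 12, value 41
- 1×B + 2×C: duration 8, value 38
- 2×C + 1×D: duration 10, value 35
Best: 44 pts.

44 pts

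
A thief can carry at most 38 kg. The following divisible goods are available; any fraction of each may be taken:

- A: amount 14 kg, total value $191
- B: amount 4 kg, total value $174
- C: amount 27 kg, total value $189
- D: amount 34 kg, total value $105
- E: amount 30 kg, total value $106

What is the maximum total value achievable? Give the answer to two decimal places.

505.00

Take in order of value per unit:
- B (174/4 per unit): all 4 → value 174, running total 174.00
- A (191/14 per unit): all 14 → value 191, running total 365.00
- C (189/27 per unit): 20 of 27 → value 20×189/27 = 140.0000, running total 505.00
Total 505.00.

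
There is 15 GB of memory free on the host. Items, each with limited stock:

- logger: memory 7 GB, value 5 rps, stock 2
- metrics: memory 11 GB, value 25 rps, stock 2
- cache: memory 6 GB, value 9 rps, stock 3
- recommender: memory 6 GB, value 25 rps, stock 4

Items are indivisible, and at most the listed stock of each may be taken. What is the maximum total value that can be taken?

50 rps

Top feasible selections:
- 2×recommender: memory 12, value 50
- 1×cache + 1×recommender: memory 12, value 34
- 1×logger + 1×recommender: memory 13, value 30
Best: 50 rps.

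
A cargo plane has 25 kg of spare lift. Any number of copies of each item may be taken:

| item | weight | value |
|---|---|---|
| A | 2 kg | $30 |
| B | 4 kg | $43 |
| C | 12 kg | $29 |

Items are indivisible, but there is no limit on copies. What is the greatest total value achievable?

$360

Best value-per-unit is A at 30/2, and filling with it alone uses weight 12×2=24. No mix of the others beats 12×30 = 360.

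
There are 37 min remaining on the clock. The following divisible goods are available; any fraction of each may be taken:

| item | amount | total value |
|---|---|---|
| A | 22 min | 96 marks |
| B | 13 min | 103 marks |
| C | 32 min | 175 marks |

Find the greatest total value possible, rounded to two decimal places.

Take in order of value per unit:
- B (103/13 per unit): all 13 → value 103, running total 103.00
- C (175/32 per unit): 24 of 32 → value 24×175/32 = 131.2500, running total 234.25
Total 234.25.

234.25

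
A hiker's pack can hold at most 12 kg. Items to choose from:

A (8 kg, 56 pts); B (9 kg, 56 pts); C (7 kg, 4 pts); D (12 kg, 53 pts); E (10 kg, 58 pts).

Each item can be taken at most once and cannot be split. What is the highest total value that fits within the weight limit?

Check high-value combinations within 12 kg:
- E: weight 10, value 58
- A: weight 8, value 56
- B: weight 9, value 56
- D: weight 12, value 53
- C: weight 7, value 4
Best: 58 pts.

58 pts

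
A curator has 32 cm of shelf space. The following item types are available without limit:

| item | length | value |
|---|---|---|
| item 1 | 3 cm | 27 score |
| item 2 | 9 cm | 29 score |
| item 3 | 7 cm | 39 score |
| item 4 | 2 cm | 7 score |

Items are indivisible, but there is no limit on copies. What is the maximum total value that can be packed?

277 score

Best value-per-unit is item 1 at 27/3; filling with it alone gives 10×27 = 270.
Optimal mix: 10×item 1 + 1×item 4 → length 32, value 277.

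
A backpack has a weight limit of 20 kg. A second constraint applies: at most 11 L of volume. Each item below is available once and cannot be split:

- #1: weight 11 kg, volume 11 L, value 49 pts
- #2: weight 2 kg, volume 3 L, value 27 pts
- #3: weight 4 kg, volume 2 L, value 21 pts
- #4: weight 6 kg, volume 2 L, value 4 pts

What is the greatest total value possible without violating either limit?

52 pts

Feasible sets respecting both limits:
- #2+#3+#4: weight 12, volume 7, value 52
- #1: weight 11, volume 11, value 49
- #2+#3: weight 6, volume 5, value 48
Best: 52 pts.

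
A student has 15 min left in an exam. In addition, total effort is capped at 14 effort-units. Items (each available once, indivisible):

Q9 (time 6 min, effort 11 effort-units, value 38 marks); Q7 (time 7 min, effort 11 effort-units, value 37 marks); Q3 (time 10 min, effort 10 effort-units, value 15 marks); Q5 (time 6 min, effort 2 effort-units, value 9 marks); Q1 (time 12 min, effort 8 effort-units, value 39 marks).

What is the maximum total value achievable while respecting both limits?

Feasible sets respecting both limits:
- Q9+Q5: time 12, effort 13, value 47
- Q7+Q5: time 13, effort 13, value 46
- Q1: time 12, effort 8, value 39
- Q9: time 6, effort 11, value 38
Best: 47 marks.

47 marks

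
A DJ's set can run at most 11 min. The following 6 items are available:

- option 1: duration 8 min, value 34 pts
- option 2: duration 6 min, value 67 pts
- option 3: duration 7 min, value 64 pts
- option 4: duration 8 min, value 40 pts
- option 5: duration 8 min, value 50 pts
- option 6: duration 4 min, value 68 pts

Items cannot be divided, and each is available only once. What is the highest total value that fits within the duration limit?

135 pts

Check high-value combinations within 11 min:
- option 2+option 6: duration 6+4=10, value 67+68=135
- option 3+option 6: duration 7+4=11, value 64+68=132
- option 6: duration 4, value 68
- option 2: duration 6, value 67
- option 3: duration 7, value 64
Best: 135 pts.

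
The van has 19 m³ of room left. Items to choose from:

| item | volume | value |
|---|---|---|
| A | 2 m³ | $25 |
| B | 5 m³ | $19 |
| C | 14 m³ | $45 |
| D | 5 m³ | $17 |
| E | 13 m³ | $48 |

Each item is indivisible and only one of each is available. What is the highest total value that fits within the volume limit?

$73

This is a 0/1 knapsack; check combinations near the capacity.
- A+E: volume 2+13=15, value 25+48=73
- A+C: volume 2+14=16, value 25+45=70
- B+E: volume 5+13=18, value 19+48=67
- D+E: volume 5+13=18, value 17+48=65
Best: $73.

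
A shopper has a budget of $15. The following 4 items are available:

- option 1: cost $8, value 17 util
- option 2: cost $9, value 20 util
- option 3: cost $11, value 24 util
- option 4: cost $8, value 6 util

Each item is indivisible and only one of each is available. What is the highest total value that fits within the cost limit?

Check high-value combinations within $15:
- option 3: cost 11, value 24
- option 2: cost 9, value 20
- option 1: cost 8, value 17
Best: 24 util.

24 util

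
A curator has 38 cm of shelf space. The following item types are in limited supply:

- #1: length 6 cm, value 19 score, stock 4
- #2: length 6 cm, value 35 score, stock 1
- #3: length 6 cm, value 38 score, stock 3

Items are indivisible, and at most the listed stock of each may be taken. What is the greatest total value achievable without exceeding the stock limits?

187 score

Best selections within length 38 and stock limits:
- 2×#1 + 1×#2 + 3×#3: length 36, value 187
- 3×#1 + 3×#3: length 36, value 171
- 1×#1 + 1×#2 + 3×#3: length 30, value 168
- 3×#1 + 1×#2 + 2×#3: length 36, value 168
Best: 187 score.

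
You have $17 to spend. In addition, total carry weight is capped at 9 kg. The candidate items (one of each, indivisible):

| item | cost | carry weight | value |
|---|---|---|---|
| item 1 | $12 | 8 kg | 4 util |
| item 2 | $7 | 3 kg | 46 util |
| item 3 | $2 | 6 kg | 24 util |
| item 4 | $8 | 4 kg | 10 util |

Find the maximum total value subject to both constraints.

Feasible sets respecting both limits:
- item 2+item 3: cost 9, carry weight 9, value 70
- item 2+item 4: cost 15, carry weight 7, value 56
- item 2: cost 7, carry weight 3, value 46
- item 3: cost 2, carry weight 6, value 24
Best: 70 util.

70 util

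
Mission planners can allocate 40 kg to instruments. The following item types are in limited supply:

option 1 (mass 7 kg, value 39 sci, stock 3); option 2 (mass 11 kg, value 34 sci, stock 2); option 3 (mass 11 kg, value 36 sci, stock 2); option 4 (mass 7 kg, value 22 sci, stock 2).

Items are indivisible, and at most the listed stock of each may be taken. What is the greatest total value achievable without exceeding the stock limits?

175 sci

Top feasible selections:
- 3×option 1 + 1×option 3 + 1×option 4: mass 39, value 175
- 3×option 1 + 1×option 2 + 1×option 4: mass 39, value 173
- 3×option 1 + 2×option 4: mass 35, value 161
- 2×option 1 + 1×option 3 + 2×option 4: mass 39, value 158
Best: 175 sci.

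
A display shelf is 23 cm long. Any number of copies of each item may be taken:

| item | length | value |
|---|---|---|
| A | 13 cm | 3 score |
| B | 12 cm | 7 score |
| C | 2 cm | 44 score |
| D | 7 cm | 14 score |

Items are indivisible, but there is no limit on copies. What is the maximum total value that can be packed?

Best value-per-unit is C at 44/2, and filling with it alone uses length 11×2=22. No mix of the others beats 11×44 = 484.

484 score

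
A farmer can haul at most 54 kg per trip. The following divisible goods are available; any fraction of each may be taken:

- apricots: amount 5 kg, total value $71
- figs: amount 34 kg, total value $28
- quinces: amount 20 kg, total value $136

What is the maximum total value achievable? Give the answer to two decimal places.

230.88

Take in order of value per unit:
- apricots (71/5 per unit): all 5 → value 71, running total 71.00
- quinces (136/20 per unit): all 20 → value 136, running total 207.00
- figs (28/34 per unit): 29 of 34 → value 29×28/34 = 23.8824, running total 230.88
Total 230.88.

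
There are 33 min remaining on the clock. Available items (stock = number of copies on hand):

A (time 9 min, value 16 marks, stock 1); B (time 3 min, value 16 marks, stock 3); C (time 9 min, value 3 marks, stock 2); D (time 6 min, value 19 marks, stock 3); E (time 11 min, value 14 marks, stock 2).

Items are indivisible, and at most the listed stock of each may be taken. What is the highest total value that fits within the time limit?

105 marks

Top feasible selections:
- 3×B + 3×D: time 27, value 105
- 1×A + 2×B + 3×D: time 33, value 105
- 1×A + 3×B + 2×D: time 30, value 102
Best: 105 marks.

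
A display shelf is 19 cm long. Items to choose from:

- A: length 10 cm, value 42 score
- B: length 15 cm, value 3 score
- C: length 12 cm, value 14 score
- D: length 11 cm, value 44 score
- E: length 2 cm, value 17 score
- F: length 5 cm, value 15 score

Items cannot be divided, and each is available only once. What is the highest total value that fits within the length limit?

76 score

Check high-value combinations within 19 cm:
- D+E+F: length 11+2+5=18, value 44+17+15=76
- A+E+F: length 10+2+5=17, value 42+17+15=74
- D+E: length 11+2=13, value 44+17=61
- A+E: length 10+2=12, value 42+17=59
- D+F: length 11+5=16, value 44+15=59
Best: 76 score.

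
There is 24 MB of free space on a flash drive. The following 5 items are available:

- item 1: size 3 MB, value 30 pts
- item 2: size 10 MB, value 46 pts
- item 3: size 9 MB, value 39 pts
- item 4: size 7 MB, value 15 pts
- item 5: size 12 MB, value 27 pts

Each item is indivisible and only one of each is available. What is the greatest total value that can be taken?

115 pts

Check high-value combinations within 24 MB:
- item 1+item 2+item 3: size 3+10+9=22, value 30+46+39=115
- item 1+item 3+item 5: size 3+9+12=24, value 30+39+27=96
- item 1+item 2+item 4: size 3+10+7=20, value 30+46+15=91
- item 2+item 3: size 10+9=19, value 46+39=85
Best: 115 pts.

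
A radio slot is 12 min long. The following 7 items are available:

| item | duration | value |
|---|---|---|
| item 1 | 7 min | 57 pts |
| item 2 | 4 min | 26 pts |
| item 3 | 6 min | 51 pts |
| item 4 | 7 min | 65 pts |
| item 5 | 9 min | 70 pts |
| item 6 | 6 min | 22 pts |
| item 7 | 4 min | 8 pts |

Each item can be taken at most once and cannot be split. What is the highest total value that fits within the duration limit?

Check high-value combinations within 12 min:
- item 2+item 4: duration 4+7=11, value 26+65=91
- item 1+item 2: duration 7+4=11, value 57+26=83
- item 2+item 3: duration 4+6=10, value 26+51=77
- item 4+item 7: duration 7+4=11, value 65+8=73
- item 3+item 6: duration 6+6=12, value 51+22=73
Best: 91 pts.

91 pts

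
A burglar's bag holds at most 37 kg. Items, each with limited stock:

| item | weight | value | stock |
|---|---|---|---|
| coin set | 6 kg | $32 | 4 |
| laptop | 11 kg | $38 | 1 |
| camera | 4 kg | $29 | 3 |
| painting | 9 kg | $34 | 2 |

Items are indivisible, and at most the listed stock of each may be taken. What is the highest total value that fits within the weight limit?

Top feasible selections:
- 4×coin set + 3×camera: weight 36, value 215
- 3×coin set + 1×laptop + 2×camera: weight 37, value 192
- 4×coin set + 1×camera + 1×painting: weight 37, value 191
Best: $215.

$215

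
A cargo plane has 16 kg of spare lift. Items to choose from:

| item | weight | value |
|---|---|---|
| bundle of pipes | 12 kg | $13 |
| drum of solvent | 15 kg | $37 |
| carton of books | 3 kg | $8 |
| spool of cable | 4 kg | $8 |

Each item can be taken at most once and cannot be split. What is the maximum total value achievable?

$37

Check high-value combinations within 16 kg:
- drum of solvent: weight 15, value 37
- bundle of pipes+carton of books: weight 12+3=15, value 13+8=21
- bundle of pipes+spool of cable: weight 12+4=16, value 13+8=21
- carton of books+spool of cable: weight 3+4=7, value 8+8=16
- bundle of pipes: weight 12, value 13
Best: $37.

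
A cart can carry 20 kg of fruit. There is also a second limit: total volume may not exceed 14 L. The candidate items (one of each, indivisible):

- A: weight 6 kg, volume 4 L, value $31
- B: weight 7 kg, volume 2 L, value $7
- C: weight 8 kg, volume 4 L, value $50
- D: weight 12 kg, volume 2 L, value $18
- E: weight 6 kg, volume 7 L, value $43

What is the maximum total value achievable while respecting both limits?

$93

Feasible sets respecting both limits:
- C+E: weight 14, volume 11, value 93
- A+C: weight 14, volume 8, value 81
- A+B+E: weight 19, volume 13, value 81
Best: $93.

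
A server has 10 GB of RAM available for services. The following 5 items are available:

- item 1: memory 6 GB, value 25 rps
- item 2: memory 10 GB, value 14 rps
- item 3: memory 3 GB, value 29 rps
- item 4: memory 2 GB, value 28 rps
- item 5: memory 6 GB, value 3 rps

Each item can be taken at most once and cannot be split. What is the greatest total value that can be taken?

Check high-value combinations within 10 GB:
- item 3+item 4: memory 3+2=5, value 29+28=57
- item 1+item 3: memory 6+3=9, value 25+29=54
- item 1+item 4: memory 6+2=8, value 25+28=53
- item 3+item 5: memory 3+6=9, value 29+3=32
- item 4+item 5: memory 2+6=8, value 28+3=31
Best: 57 rps.

57 rps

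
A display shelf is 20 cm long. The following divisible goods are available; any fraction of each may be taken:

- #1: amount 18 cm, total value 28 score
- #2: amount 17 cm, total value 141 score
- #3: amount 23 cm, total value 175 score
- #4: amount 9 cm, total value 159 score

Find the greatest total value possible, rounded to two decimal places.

250.24

Take in order of value per unit:
- #4 (159/9 per unit): all 9 → value 159, running total 159.00
- #2 (141/17 per unit): 11 of 17 → value 11×141/17 = 91.2353, running total 250.24
Total 250.24.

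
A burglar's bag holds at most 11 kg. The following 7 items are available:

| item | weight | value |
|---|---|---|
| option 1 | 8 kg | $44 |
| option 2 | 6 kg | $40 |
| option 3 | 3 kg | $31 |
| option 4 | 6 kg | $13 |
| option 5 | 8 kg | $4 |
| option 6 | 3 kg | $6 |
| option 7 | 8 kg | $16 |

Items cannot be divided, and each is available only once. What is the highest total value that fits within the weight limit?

$75

This is a 0/1 knapsack; check combinations near the capacity.
- option 1+option 3: weight 8+3=11, value 44+31=75
- option 2+option 3: weight 6+3=9, value 40+31=71
- option 1+option 6: weight 8+3=11, value 44+6=50
- option 3+option 7: weight 3+8=11, value 31+16=47
Best: $75.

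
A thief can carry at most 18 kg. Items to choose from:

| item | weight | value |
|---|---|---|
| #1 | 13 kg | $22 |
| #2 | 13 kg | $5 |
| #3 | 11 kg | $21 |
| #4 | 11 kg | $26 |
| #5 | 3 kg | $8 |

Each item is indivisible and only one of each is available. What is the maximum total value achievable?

$34

Check high-value combinations within 18 kg:
- #4+#5: weight 11+3=14, value 26+8=34
- #1+#5: weight 13+3=16, value 22+8=30
- #3+#5: weight 11+3=14, value 21+8=29
- #4: weight 11, value 26
- #1: weight 13, value 22
Best: $34.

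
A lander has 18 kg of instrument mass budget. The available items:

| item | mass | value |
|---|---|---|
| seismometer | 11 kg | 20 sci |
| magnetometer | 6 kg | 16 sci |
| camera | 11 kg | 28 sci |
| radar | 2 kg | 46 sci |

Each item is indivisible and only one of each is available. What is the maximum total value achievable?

This is a 0/1 knapsack; check combinations near the capacity.
- camera+radar: mass 11+2=13, value 28+46=74
- seismometer+radar: mass 11+2=13, value 20+46=66
- magnetometer+radar: mass 6+2=8, value 16+46=62
- radar: mass 2, value 46
- magnetometer+camera: mass 6+11=17, value 16+28=44
Best: 74 sci.

74 sci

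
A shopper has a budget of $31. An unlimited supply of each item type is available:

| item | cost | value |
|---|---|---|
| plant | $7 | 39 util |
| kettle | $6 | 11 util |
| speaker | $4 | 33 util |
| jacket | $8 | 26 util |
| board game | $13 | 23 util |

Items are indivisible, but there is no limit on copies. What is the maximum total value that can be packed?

237 util

Best value-per-unit is speaker at 33/4; filling with it alone gives 7×33 = 231.
Optimal mix: 1×plant + 6×speaker → cost 31, value 237.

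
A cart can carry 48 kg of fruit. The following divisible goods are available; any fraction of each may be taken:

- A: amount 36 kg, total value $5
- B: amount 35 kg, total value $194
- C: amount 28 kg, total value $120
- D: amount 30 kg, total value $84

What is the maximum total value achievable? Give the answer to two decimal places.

Take in order of value per unit:
- B (194/35 per unit): all 35 → value 194, running total 194.00
- C (120/28 per unit): 13 of 28 → value 13×120/28 = 55.7143, running total 249.71
Total 249.71.

249.71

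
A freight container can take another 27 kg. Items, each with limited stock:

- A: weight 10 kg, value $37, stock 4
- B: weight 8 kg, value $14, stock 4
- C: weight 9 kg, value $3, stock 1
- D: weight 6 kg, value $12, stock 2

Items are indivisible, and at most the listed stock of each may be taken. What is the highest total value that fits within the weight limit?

Top feasible selections:
- 2×A + 1×D: weight 26, value 86
- 2×A: weight 20, value 74
- 1×A + 2×B: weight 26, value 65
- 1×A + 1×B + 1×D: weight 24, value 63
Best: $86.

$86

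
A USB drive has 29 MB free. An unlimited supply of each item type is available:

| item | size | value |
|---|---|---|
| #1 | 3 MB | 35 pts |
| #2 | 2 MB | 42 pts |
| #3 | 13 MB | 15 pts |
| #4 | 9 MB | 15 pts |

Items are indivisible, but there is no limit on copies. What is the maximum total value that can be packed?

Best value-per-unit is #2 at 42/2, and filling with it alone uses size 14×2=28. No mix of the others beats 14×42 = 588.

588 pts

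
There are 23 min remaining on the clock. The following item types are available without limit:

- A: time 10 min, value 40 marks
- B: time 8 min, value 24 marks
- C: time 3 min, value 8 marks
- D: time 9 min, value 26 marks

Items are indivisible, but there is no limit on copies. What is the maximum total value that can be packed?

88 marks

Best value-per-unit is A at 40/10; filling with it alone gives 2×40 = 80.
Optimal mix: 2×A + 1×C → time 23, value 88.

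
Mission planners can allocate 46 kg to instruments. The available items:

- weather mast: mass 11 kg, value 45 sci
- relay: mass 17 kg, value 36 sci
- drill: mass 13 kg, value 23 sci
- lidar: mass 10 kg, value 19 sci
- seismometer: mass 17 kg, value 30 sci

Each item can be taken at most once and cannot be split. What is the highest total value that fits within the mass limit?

111 sci

Check high-value combinations within 46 kg:
- weather mast+relay+seismometer: mass 11+17+17=45, value 45+36+30=111
- weather mast+relay+drill: mass 11+17+13=41, value 45+36+23=104
- weather mast+relay+lidar: mass 11+17+10=38, value 45+36+19=100
- weather mast+drill+seismometer: mass 11+13+17=41, value 45+23+30=98
- weather mast+lidar+seismometer: mass 11+10+17=38, value 45+19+30=94
Best: 111 sci.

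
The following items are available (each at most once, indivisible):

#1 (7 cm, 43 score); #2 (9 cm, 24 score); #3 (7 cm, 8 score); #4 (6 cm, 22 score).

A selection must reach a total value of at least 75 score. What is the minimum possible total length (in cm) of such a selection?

22

Subsets with value ≥ 75, sorted by total length:
- #1+#2+#4: length 22, value 89
- #1+#2+#3: length 23, value 75
- #1+#2+#3+#4: length 29, value 97
Minimum length: 22 cm.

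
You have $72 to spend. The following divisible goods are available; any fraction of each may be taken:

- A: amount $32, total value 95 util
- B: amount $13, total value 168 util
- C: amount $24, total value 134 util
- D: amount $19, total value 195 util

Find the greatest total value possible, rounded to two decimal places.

544.50

Take in order of value per unit:
- B (168/13 per unit): all 13 → value 168, running total 168.00
- D (195/19 per unit): all 19 → value 195, running total 363.00
- C (134/24 per unit): all 24 → value 134, running total 497.00
- A (95/32 per unit): 16 of 32 → value 16×95/32 = 47.5000, running total 544.50
Total 544.50.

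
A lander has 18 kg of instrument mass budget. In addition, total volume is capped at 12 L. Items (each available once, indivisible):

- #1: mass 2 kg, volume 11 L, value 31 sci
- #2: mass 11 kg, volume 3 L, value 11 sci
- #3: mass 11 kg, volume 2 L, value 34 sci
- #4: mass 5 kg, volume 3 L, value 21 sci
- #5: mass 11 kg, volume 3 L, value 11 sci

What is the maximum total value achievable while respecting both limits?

55 sci

Feasible sets respecting both limits:
- #3+#4: mass 16, volume 5, value 55
- #3: mass 11, volume 2, value 34
- #2+#4: mass 16, volume 6, value 32
Best: 55 sci.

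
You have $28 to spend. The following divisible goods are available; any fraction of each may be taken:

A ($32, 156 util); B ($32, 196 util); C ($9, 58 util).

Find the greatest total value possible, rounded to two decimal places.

174.38

Take in order of value per unit:
- C (58/9 per unit): all 9 → value 58, running total 58.00
- B (196/32 per unit): 19 of 32 → value 19×196/32 = 116.3750, running total 174.38
Total 174.38.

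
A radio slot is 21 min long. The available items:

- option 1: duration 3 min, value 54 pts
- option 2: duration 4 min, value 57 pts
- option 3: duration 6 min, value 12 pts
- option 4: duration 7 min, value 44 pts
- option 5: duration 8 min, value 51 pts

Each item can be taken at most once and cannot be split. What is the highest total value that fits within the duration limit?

174 pts

This is a 0/1 knapsack; check combinations near the capacity.
- option 1+option 2+option 3+option 5: duration 3+4+6+8=21, value 54+57+12+51=174
- option 1+option 2+option 3+option 4: duration 3+4+6+7=20, value 54+57+12+44=167
- option 1+option 2+option 5: duration 3+4+8=15, value 54+57+51=162
- option 1+option 2+option 4: duration 3+4+7=14, value 54+57+44=155
Best: 174 pts.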